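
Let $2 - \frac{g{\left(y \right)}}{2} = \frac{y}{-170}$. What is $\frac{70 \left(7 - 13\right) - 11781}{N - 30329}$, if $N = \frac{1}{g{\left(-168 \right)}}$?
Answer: $\frac{2098572}{5216503} \approx 0.40229$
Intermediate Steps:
$g{\left(y \right)} = 4 + \frac{y}{85}$ ($g{\left(y \right)} = 4 - 2 \frac{y}{-170} = 4 - 2 y \left(- \frac{1}{170}\right) = 4 - 2 \left(- \frac{y}{170}\right) = 4 + \frac{y}{85}$)
$N = \frac{85}{172}$ ($N = \frac{1}{4 + \frac{1}{85} \left(-168\right)} = \frac{1}{4 - \frac{168}{85}} = \frac{1}{\frac{172}{85}} = \frac{85}{172} \approx 0.49419$)
$\frac{70 \left(7 - 13\right) - 11781}{N - 30329} = \frac{70 \left(7 - 13\right) - 11781}{\frac{85}{172} - 30329} = \frac{70 \left(-6\right) - 11781}{- \frac{5216503}{172}} = \left(-420 - 11781\right) \left(- \frac{172}{5216503}\right) = \left(-12201\right) \left(- \frac{172}{5216503}\right) = \frac{2098572}{5216503}$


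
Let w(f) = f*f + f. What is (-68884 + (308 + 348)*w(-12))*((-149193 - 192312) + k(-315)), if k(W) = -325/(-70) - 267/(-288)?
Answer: -1015941680459/168 ≈ -6.0473e+9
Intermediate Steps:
w(f) = f + f**2 (w(f) = f**2 + f = f + f**2)
k(W) = 3743/672 (k(W) = -325*(-1/70) - 267*(-1/288) = 65/14 + 89/96 = 3743/672)
(-68884 + (308 + 348)*w(-12))*((-149193 - 192312) + k(-315)) = (-68884 + (308 + 348)*(-12*(1 - 12)))*((-149193 - 192312) + 3743/672) = (-68884 + 656*(-12*(-11)))*(-341505 + 3743/672) = (-68884 + 656*132)*(-229487617/672) = (-68884 + 86592)*(-229487617/672) = 17708*(-229487617/672) = -1015941680459/168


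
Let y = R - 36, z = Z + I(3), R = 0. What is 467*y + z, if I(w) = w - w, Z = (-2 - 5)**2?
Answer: -16763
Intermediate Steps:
Z = 49 (Z = (-7)**2 = 49)
I(w) = 0
z = 49 (z = 49 + 0 = 49)
y = -36 (y = 0 - 36 = -36)
467*y + z = 467*(-36) + 49 = -16812 + 49 = -16763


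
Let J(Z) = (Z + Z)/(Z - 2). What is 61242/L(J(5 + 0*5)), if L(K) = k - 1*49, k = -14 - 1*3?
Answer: -10207/11 ≈ -927.91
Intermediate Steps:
k = -17 (k = -14 - 3 = -17)
J(Z) = 2*Z/(-2 + Z) (J(Z) = (2*Z)/(-2 + Z) = 2*Z/(-2 + Z))
L(K) = -66 (L(K) = -17 - 1*49 = -17 - 49 = -66)
61242/L(J(5 + 0*5)) = 61242/(-66) = 61242*(-1/66) = -10207/11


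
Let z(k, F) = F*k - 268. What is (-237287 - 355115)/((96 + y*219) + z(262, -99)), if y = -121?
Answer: 592402/52609 ≈ 11.260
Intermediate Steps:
z(k, F) = -268 + F*k
(-237287 - 355115)/((96 + y*219) + z(262, -99)) = (-237287 - 355115)/((96 - 121*219) + (-268 - 99*262)) = -592402/((96 - 26499) + (-268 - 25938)) = -592402/(-26403 - 26206) = -592402/(-52609) = -592402*(-1/52609) = 592402/52609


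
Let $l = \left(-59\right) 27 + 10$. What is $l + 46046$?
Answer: $44463$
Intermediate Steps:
$l = -1583$ ($l = -1593 + 10 = -1583$)
$l + 46046 = -1583 + 46046 = 44463$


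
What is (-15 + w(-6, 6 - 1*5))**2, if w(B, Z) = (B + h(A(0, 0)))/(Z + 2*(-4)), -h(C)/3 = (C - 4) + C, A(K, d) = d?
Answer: 12321/49 ≈ 251.45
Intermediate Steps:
h(C) = 12 - 6*C (h(C) = -3*((C - 4) + C) = -3*((-4 + C) + C) = -3*(-4 + 2*C) = 12 - 6*C)
w(B, Z) = (12 + B)/(-8 + Z) (w(B, Z) = (B + (12 - 6*0))/(Z + 2*(-4)) = (B + (12 + 0))/(Z - 8) = (B + 12)/(-8 + Z) = (12 + B)/(-8 + Z))
(-15 + w(-6, 6 - 1*5))**2 = (-15 + (12 - 6)/(-8 + (6 - 1*5)))**2 = (-15 + 6/(-8 + (6 - 5)))**2 = (-15 + 6/(-8 + 1))**2 = (-15 + 6/(-7))**2 = (-15 - 1/7*6)**2 = (-15 - 6/7)**2 = (-111/7)**2 = 12321/49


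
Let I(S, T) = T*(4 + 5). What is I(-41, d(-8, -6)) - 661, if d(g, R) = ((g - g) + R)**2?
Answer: -337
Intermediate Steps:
d(g, R) = R**2 (d(g, R) = (0 + R)**2 = R**2)
I(S, T) = 9*T (I(S, T) = T*9 = 9*T)
I(-41, d(-8, -6)) - 661 = 9*(-6)**2 - 661 = 9*36 - 661 = 324 - 661 = -337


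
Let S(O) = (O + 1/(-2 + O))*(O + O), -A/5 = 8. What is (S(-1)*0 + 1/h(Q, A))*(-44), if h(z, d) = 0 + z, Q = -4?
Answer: 11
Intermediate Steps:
A = -40 (A = -5*8 = -40)
h(z, d) = z
S(O) = 2*O*(O + 1/(-2 + O)) (S(O) = (O + 1/(-2 + O))*(2*O) = 2*O*(O + 1/(-2 + O)))
(S(-1)*0 + 1/h(Q, A))*(-44) = ((2*(-1)*(1 + (-1)² - 2*(-1))/(-2 - 1))*0 + 1/(-4))*(-44) = ((2*(-1)*(1 + 1 + 2)/(-3))*0 - ¼)*(-44) = ((2*(-1)*(-⅓)*4)*0 - ¼)*(-44) = ((8/3)*0 - ¼)*(-44) = (0 - ¼)*(-44) = -¼*(-44) = 11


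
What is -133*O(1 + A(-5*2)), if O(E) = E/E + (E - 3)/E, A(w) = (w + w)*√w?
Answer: 133*(I - 40*√10)/(I + 20*√10) ≈ -265.9 + 6.3072*I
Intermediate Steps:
A(w) = 2*w^(3/2) (A(w) = (2*w)*√w = 2*w^(3/2))
O(E) = 1 + (-3 + E)/E
-133*O(1 + A(-5*2)) = -133*(2 - 3/(1 + 2*(-5*2)^(3/2))) = -133*(2 - 3/(1 + 2*(-10)^(3/2))) = -133*(2 - 3/(1 + 2*(-10*I*√10))) = -133*(2 - 3/(1 - 20*I*√10)) = -266 + 399/(1 - 20*I*√10)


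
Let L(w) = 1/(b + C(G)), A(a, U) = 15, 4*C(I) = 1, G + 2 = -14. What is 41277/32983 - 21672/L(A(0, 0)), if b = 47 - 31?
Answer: -11615581833/32983 ≈ -3.5217e+5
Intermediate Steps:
G = -16 (G = -2 - 14 = -16)
C(I) = 1/4 (C(I) = (1/4)*1 = 1/4)
b = 16
L(w) = 4/65 (L(w) = 1/(16 + 1/4) = 1/(65/4) = 4/65)
41277/32983 - 21672/L(A(0, 0)) = 41277/32983 - 21672/4/65 = 41277*(1/32983) - 21672*65/4 = 41277/32983 - 352170 = -11615581833/32983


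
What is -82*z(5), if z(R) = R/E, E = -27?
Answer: 410/27 ≈ 15.185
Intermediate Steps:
z(R) = -R/27 (z(R) = R/(-27) = R*(-1/27) = -R/27)
-82*z(5) = -(-82)*5/27 = -82*(-5/27) = 410/27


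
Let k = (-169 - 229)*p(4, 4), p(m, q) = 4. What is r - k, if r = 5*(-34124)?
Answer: -169028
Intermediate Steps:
r = -170620
k = -1592 (k = (-169 - 229)*4 = -398*4 = -1592)
r - k = -170620 - 1*(-1592) = -170620 + 1592 = -169028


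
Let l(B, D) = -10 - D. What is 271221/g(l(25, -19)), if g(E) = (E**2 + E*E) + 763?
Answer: 271221/925 ≈ 293.21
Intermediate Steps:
g(E) = 763 + 2*E**2 (g(E) = (E**2 + E**2) + 763 = 2*E**2 + 763 = 763 + 2*E**2)
271221/g(l(25, -19)) = 271221/(763 + 2*(-10 - 1*(-19))**2) = 271221/(763 + 2*(-10 + 19)**2) = 271221/(763 + 2*9**2) = 271221/(763 + 2*81) = 271221/(763 + 162) = 271221/925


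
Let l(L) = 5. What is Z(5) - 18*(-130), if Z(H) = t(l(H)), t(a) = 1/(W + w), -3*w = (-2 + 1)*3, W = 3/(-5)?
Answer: 4685/2 ≈ 2342.5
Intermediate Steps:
W = -3/5 (W = 3*(-1/5) = -3/5 ≈ -0.60000)
w = 1 (w = -(-2 + 1)*3/3 = -(-1)*3/3 = -1/3*(-3) = 1)
t(a) = 5/2 (t(a) = 1/(-3/5 + 1) = 1/(2/5) = 5/2)
Z(H) = 5/2
Z(5) - 18*(-130) = 5/2 - 18*(-130) = 5/2 + 2340 = 4685/2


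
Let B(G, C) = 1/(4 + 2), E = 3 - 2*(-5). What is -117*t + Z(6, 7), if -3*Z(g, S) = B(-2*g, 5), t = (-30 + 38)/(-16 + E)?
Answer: 5615/18 ≈ 311.94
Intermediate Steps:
E = 13 (E = 3 + 10 = 13)
B(G, C) = ⅙ (B(G, C) = 1/6 = ⅙)
t = -8/3 (t = (-30 + 38)/(-16 + 13) = 8/(-3) = 8*(-⅓) = -8/3 ≈ -2.6667)
Z(g, S) = -1/18 (Z(g, S) = -⅓*⅙ = -1/18)
-117*t + Z(6, 7) = -117*(-8/3) - 1/18 = 312 - 1/18 = 5615/18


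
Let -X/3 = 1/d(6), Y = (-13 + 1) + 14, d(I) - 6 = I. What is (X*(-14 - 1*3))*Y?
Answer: 17/2 ≈ 8.5000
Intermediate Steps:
d(I) = 6 + I
Y = 2 (Y = -12 + 14 = 2)
X = -¼ (X = -3/(6 + 6) = -3/12 = -3*1/12 = -¼ ≈ -0.25000)
(X*(-14 - 1*3))*Y = -(-14 - 1*3)/4*2 = -(-14 - 3)/4*2 = -¼*(-17)*2 = (17/4)*2 = 17/2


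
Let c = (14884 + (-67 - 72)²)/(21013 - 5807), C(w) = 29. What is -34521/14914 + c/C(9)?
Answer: -3678182521/1644171559 ≈ -2.2371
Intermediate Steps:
c = 34205/15206 (c = (14884 + (-139)²)/15206 = (14884 + 19321)*(1/15206) = 34205*(1/15206) = 34205/15206 ≈ 2.2494)
-34521/14914 + c/C(9) = -34521/14914 + (34205/15206)/29 = -34521*1/14914 + (34205/15206)*(1/29) = -34521/14914 + 34205/440974 = -3678182521/1644171559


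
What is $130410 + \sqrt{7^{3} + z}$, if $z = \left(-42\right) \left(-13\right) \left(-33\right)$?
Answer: $130410 + 5 i \sqrt{707} \approx 1.3041 \cdot 10^{5} + 132.95 i$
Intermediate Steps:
$z = -18018$ ($z = 546 \left(-33\right) = -18018$)
$130410 + \sqrt{7^{3} + z} = 130410 + \sqrt{7^{3} - 18018} = 130410 + \sqrt{343 - 18018} = 130410 + \sqrt{-17675} = 130410 + 5 i \sqrt{707}$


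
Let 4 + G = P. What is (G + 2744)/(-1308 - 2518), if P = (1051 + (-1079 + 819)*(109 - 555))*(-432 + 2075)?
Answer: -192251813/3826 ≈ -50249.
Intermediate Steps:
P = 192249073 (P = (1051 - 260*(-446))*1643 = (1051 + 115960)*1643 = 117011*1643 = 192249073)
G = 192249069 (G = -4 + 192249073 = 192249069)
(G + 2744)/(-1308 - 2518) = (192249069 + 2744)/(-1308 - 2518) = 192251813/(-3826) = 192251813*(-1/3826) = -192251813/3826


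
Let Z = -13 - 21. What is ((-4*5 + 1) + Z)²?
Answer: 2809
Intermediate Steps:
Z = -34
((-4*5 + 1) + Z)² = ((-4*5 + 1) - 34)² = ((-20 + 1) - 34)² = (-19 - 34)² = (-53)² = 2809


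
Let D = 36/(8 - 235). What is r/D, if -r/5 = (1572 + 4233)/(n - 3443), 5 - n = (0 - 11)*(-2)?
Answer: -146415/2768 ≈ -52.896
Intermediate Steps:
n = -17 (n = 5 - (0 - 11)*(-2) = 5 - (-11)*(-2) = 5 - 1*22 = 5 - 22 = -17)
D = -36/227 (D = 36/(-227) = 36*(-1/227) = -36/227 ≈ -0.15859)
r = 5805/692 (r = -5*(1572 + 4233)/(-17 - 3443) = -29025/(-3460) = -29025*(-1)/3460 = -5*(-1161/692) = 5805/692 ≈ 8.3887)
r/D = 5805/(692*(-36/227)) = (5805/692)*(-227/36) = -146415/2768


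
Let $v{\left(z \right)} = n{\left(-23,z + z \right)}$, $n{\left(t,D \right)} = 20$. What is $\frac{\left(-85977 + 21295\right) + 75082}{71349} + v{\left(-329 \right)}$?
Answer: $\frac{1437380}{71349} \approx 20.146$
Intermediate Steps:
$v{\left(z \right)} = 20$
$\frac{\left(-85977 + 21295\right) + 75082}{71349} + v{\left(-329 \right)} = \frac{\left(-85977 + 21295\right) + 75082}{71349} + 20 = \left(-64682 + 75082\right) \frac{1}{71349} + 20 = 10400 \cdot \frac{1}{71349} + 20 = \frac{10400}{71349} + 20 = \frac{1437380}{71349}$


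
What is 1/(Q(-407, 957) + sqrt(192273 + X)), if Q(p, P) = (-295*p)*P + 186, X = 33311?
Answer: 114902391/13202559457291297 - 4*sqrt(14099)/13202559457291297 ≈ 8.7030e-9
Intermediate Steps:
Q(p, P) = 186 - 295*P*p (Q(p, P) = -295*P*p + 186 = 186 - 295*P*p)
1/(Q(-407, 957) + sqrt(192273 + X)) = 1/((186 - 295*957*(-407)) + sqrt(192273 + 33311)) = 1/((186 + 114902205) + sqrt(225584)) = 1/(114902391 + 4*sqrt(14099))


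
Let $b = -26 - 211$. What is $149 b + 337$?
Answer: $-34976$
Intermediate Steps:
$b = -237$
$149 b + 337 = 149 \left(-237\right) + 337 = -35313 + 337 = -34976$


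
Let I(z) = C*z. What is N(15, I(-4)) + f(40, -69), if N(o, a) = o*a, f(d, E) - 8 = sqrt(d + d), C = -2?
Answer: 128 + 4*sqrt(5) ≈ 136.94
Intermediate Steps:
f(d, E) = 8 + sqrt(2)*sqrt(d) (f(d, E) = 8 + sqrt(d + d) = 8 + sqrt(2*d) = 8 + sqrt(2)*sqrt(d))
I(z) = -2*z
N(o, a) = a*o
N(15, I(-4)) + f(40, -69) = -2*(-4)*15 + (8 + sqrt(2)*sqrt(40)) = 8*15 + (8 + sqrt(2)*(2*sqrt(10))) = 120 + (8 + 4*sqrt(5)) = 128 + 4*sqrt(5)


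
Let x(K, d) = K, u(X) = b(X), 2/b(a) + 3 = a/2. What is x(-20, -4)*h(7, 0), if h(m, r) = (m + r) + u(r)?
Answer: -380/3 ≈ -126.67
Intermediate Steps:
b(a) = 2/(-3 + a/2)
u(X) = 4/(-6 + X)
h(m, r) = m + r + 4/(-6 + r) (h(m, r) = (m + r) + 4/(-6 + r) = m + r + 4/(-6 + r))
x(-20, -4)*h(7, 0) = -20*(4 + (-6 + 0)*(7 + 0))/(-6 + 0) = -20*(4 - 6*7)/(-6) = -(-10)*(4 - 42)/3 = -(-10)*(-38)/3 = -20*19/3 = -380/3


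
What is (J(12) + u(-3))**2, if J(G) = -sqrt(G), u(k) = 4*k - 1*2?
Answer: 208 + 56*sqrt(3) ≈ 304.99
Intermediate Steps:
u(k) = -2 + 4*k (u(k) = 4*k - 2 = -2 + 4*k)
(J(12) + u(-3))**2 = (-sqrt(12) + (-2 + 4*(-3)))**2 = (-2*sqrt(3) + (-2 - 12))**2 = (-2*sqrt(3) - 14)**2 = (-14 - 2*sqrt(3))**2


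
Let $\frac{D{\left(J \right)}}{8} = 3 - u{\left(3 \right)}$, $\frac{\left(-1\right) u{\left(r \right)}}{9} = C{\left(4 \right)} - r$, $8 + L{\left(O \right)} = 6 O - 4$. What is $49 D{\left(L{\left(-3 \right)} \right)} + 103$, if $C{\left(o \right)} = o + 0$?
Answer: $4807$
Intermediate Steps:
$C{\left(o \right)} = o$
$L{\left(O \right)} = -12 + 6 O$ ($L{\left(O \right)} = -8 + \left(6 O - 4\right) = -8 + \left(-4 + 6 O\right) = -12 + 6 O$)
$u{\left(r \right)} = -36 + 9 r$ ($u{\left(r \right)} = - 9 \left(4 - r\right) = -36 + 9 r$)
$D{\left(J \right)} = 96$ ($D{\left(J \right)} = 8 \left(3 - \left(-36 + 9 \cdot 3\right)\right) = 8 \left(3 - \left(-36 + 27\right)\right) = 8 \left(3 - -9\right) = 8 \left(3 + 9\right) = 8 \cdot 12 = 96$)
$49 D{\left(L{\left(-3 \right)} \right)} + 103 = 49 \cdot 96 + 103 = 4704 + 103 = 4807$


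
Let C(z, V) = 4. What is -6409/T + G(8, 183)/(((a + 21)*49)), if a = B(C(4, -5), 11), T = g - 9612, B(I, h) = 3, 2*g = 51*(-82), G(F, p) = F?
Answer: 317942/573447 ≈ 0.55444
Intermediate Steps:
g = -2091 (g = (51*(-82))/2 = (1/2)*(-4182) = -2091)
T = -11703 (T = -2091 - 9612 = -11703)
a = 3
-6409/T + G(8, 183)/(((a + 21)*49)) = -6409/(-11703) + 8/(((3 + 21)*49)) = -6409*(-1/11703) + 8/((24*49)) = 6409/11703 + 8/1176 = 6409/11703 + 8*(1/1176) = 6409/11703 + 1/147 = 317942/573447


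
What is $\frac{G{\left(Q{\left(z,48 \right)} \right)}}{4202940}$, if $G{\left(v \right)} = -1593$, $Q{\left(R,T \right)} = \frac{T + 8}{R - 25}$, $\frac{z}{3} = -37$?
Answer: $- \frac{531}{1400980} \approx -0.00037902$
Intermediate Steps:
$z = -111$ ($z = 3 \left(-37\right) = -111$)
$Q{\left(R,T \right)} = \frac{8 + T}{-25 + R}$
$\frac{G{\left(Q{\left(z,48 \right)} \right)}}{4202940} = - \frac{1593}{4202940} = \left(-1593\right) \frac{1}{4202940} = - \frac{531}{1400980}$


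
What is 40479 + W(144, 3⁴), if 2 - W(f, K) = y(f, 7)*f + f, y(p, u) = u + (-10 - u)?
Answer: 41777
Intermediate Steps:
y(p, u) = -10
W(f, K) = 2 + 9*f (W(f, K) = 2 - (-10*f + f) = 2 - (-9)*f = 2 + 9*f)
40479 + W(144, 3⁴) = 40479 + (2 + 9*144) = 40479 + (2 + 1296) = 40479 + 1298 = 41777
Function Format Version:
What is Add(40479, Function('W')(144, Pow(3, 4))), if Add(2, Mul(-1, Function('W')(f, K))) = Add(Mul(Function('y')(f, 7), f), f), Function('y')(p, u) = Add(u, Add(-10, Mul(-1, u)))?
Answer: 41777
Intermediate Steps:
Function('y')(p, u) = -10
Function('W')(f, K) = Add(2, Mul(9, f)) (Function('W')(f, K) = Add(2, Mul(-1, Add(Mul(-10, f), f))) = Add(2, Mul(-1, Mul(-9, f))) = Add(2, Mul(9, f)))
Add(40479, Function('W')(144, Pow(3, 4))) = Add(40479, Add(2, Mul(9, 144))) = Add(40479, Add(2, 1296)) = Add(40479, 1298) = 41777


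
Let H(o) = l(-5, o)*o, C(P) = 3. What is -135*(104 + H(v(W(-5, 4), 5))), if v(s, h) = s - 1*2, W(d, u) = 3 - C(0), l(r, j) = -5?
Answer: -15390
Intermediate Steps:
W(d, u) = 0 (W(d, u) = 3 - 1*3 = 3 - 3 = 0)
v(s, h) = -2 + s (v(s, h) = s - 2 = -2 + s)
H(o) = -5*o
-135*(104 + H(v(W(-5, 4), 5))) = -135*(104 - 5*(-2 + 0)) = -135*(104 - 5*(-2)) = -135*(104 + 10) = -135*114 = -15390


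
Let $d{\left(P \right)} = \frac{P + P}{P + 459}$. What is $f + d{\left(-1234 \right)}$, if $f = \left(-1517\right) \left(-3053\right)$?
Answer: $\frac{3589338243}{775} \approx 4.6314 \cdot 10^{6}$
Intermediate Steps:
$f = 4631401$
$d{\left(P \right)} = \frac{2 P}{459 + P}$
$f + d{\left(-1234 \right)} = 4631401 + 2 \left(-1234\right) \frac{1}{459 - 1234} = 4631401 + 2 \left(-1234\right) \frac{1}{-775} = 4631401 + 2 \left(-1234\right) \left(- \frac{1}{775}\right) = 4631401 + \frac{2468}{775} = \frac{3589338243}{775}$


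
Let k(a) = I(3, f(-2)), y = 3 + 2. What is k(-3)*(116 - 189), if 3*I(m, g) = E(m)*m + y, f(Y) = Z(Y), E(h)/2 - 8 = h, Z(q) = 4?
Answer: -5183/3 ≈ -1727.7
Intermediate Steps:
E(h) = 16 + 2*h
f(Y) = 4
y = 5
I(m, g) = 5/3 + m*(16 + 2*m)/3 (I(m, g) = ((16 + 2*m)*m + 5)/3 = (m*(16 + 2*m) + 5)/3 = (5 + m*(16 + 2*m))/3 = 5/3 + m*(16 + 2*m)/3)
k(a) = 71/3 (k(a) = 5/3 + (2/3)*3*(8 + 3) = 5/3 + (2/3)*3*11 = 5/3 + 22 = 71/3)
k(-3)*(116 - 189) = 71*(116 - 189)/3 = (71/3)*(-73) = -5183/3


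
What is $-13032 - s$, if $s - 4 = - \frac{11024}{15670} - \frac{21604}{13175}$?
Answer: $- \frac{269082775512}{20645225} \approx -13034.0$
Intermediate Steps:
$s = \frac{34203312}{20645225}$ ($s = 4 - \left(\frac{5512}{7835} + \frac{21604}{13175}\right) = 4 - \frac{48377588}{20645225} = \frac{34203312}{20645225} \approx 1.6567$)
$-13032 - s = -13032 - \frac{34203312}{20645225} = - \frac{269082775512}{20645225}$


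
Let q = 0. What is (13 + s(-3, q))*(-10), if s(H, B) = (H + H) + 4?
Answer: -110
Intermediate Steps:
s(H, B) = 4 + 2*H (s(H, B) = 2*H + 4 = 4 + 2*H)
(13 + s(-3, q))*(-10) = (13 + (4 + 2*(-3)))*(-10) = (13 + (4 - 6))*(-10) = (13 - 2)*(-10) = 11*(-10) = -110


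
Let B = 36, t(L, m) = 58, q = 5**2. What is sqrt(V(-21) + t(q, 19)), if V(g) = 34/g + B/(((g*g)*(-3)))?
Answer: 2*sqrt(6213)/21 ≈ 7.5069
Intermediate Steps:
q = 25
V(g) = -12/g**2 + 34/g (V(g) = 34/g + 36/(((g*g)*(-3))) = 34/g + 36/((g**2*(-3))) = 34/g + 36/((-3*g**2)) = 34/g + 36*(-1/(3*g**2)) = 34/g - 12/g**2 = -12/g**2 + 34/g)
sqrt(V(-21) + t(q, 19)) = sqrt(2*(-6 + 17*(-21))/(-21)**2 + 58) = sqrt(2*(1/441)*(-6 - 357) + 58) = sqrt(2*(1/441)*(-363) + 58) = sqrt(-242/147 + 58) = sqrt(8284/147) = 2*sqrt(6213)/21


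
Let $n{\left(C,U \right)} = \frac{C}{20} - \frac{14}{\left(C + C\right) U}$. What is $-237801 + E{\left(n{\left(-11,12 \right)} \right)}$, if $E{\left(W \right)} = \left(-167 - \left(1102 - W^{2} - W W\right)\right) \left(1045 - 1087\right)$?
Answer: $- \frac{1674552997}{9075} \approx -1.8452 \cdot 10^{5}$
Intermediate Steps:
$n{\left(C,U \right)} = \frac{C}{20} - \frac{7}{C U}$ ($n{\left(C,U \right)} = C \frac{1}{20} - \frac{14}{2 C U} = \frac{C}{20} - \frac{14}{2 C U} = \frac{C}{20} - 14 \frac{1}{2 C U} = \frac{C}{20} - \frac{7}{C U}$)
$E{\left(W \right)} = 53298 - 84 W^{2}$ ($E{\left(W \right)} = \left(-167 + \left(\left(W^{2} + W^{2}\right) - 1102\right)\right) \left(-42\right) = \left(-167 + \left(2 W^{2} - 1102\right)\right) \left(-42\right) = \left(-167 + \left(-1102 + 2 W^{2}\right)\right) \left(-42\right) = \left(-1269 + 2 W^{2}\right) \left(-42\right) = 53298 - 84 W^{2}$)
$-237801 + E{\left(n{\left(-11,12 \right)} \right)} = -237801 + \left(53298 - 84 \left(\frac{1}{20} \left(-11\right) - \frac{7}{\left(-11\right) 12}\right)^{2}\right) = -237801 + \left(53298 - 84 \left(- \frac{11}{20} - \left(- \frac{7}{11}\right) \frac{1}{12}\right)^{2}\right) = -237801 + \left(53298 - 84 \left(- \frac{11}{20} + \frac{7}{132}\right)^{2}\right) = -237801 + \left(53298 - 84 \left(- \frac{82}{165}\right)^{2}\right) = -237801 + \left(53298 - \frac{188272}{9075}\right) = -237801 + \frac{483491078}{9075} = - \frac{1674552997}{9075}$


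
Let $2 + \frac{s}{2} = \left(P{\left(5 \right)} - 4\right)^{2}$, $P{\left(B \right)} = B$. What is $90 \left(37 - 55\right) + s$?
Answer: $-1622$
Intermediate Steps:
$s = -2$ ($s = -4 + 2 \left(5 - 4\right)^{2} = -4 + 2 \cdot 1^{2} = -4 + 2 \cdot 1 = -4 + 2 = -2$)
$90 \left(37 - 55\right) + s = 90 \left(37 - 55\right) - 2 = 90 \left(-18\right) - 2 = -1620 - 2 = -1622$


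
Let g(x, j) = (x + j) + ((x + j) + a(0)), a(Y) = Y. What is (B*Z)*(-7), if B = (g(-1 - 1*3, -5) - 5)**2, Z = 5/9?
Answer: -18515/9 ≈ -2057.2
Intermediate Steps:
g(x, j) = 2*j + 2*x (g(x, j) = (x + j) + ((x + j) + 0) = (j + x) + ((j + x) + 0) = (j + x) + (j + x) = 2*j + 2*x)
Z = 5/9 (Z = 5*(1/9) = 5/9 ≈ 0.55556)
B = 529 (B = ((2*(-5) + 2*(-1 - 1*3)) - 5)**2 = ((-10 + 2*(-1 - 3)) - 5)**2 = ((-10 + 2*(-4)) - 5)**2 = ((-10 - 8) - 5)**2 = (-18 - 5)**2 = (-23)**2 = 529)
(B*Z)*(-7) = (529*(5/9))*(-7) = (2645/9)*(-7) = -18515/9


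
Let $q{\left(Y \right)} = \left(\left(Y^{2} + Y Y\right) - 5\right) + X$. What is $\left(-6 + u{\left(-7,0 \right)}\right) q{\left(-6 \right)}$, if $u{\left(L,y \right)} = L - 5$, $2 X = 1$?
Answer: $-1215$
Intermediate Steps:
$X = \frac{1}{2}$ ($X = \frac{1}{2} \cdot 1 = \frac{1}{2} \approx 0.5$)
$u{\left(L,y \right)} = -5 + L$
$q{\left(Y \right)} = - \frac{9}{2} + 2 Y^{2}$ ($q{\left(Y \right)} = \left(\left(Y^{2} + Y Y\right) - 5\right) + \frac{1}{2} = \left(\left(Y^{2} + Y^{2}\right) - 5\right) + \frac{1}{2} = \left(2 Y^{2} - 5\right) + \frac{1}{2} = \left(-5 + 2 Y^{2}\right) + \frac{1}{2} = - \frac{9}{2} + 2 Y^{2}$)
$\left(-6 + u{\left(-7,0 \right)}\right) q{\left(-6 \right)} = \left(-6 - 12\right) \left(- \frac{9}{2} + 2 \left(-6\right)^{2}\right) = \left(-6 - 12\right) \left(- \frac{9}{2} + 2 \cdot 36\right) = - 18 \left(- \frac{9}{2} + 72\right) = \left(-18\right) \frac{135}{2} = -1215$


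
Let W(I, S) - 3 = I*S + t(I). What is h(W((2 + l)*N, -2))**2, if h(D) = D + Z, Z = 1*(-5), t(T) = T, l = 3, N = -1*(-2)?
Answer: 144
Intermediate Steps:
N = 2
Z = -5
W(I, S) = 3 + I + I*S (W(I, S) = 3 + (I*S + I) = 3 + (I + I*S) = 3 + I + I*S)
h(D) = -5 + D (h(D) = D - 5 = -5 + D)
h(W((2 + l)*N, -2))**2 = (-5 + (3 + (2 + 3)*2 + ((2 + 3)*2)*(-2)))**2 = (-5 + (3 + 5*2 + (5*2)*(-2)))**2 = (-5 + (3 + 10 + 10*(-2)))**2 = (-5 + (3 + 10 - 20))**2 = (-5 - 7)**2 = (-12)**2 = 144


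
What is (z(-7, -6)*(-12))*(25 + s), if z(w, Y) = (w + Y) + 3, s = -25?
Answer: 0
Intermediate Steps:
z(w, Y) = 3 + Y + w (z(w, Y) = (Y + w) + 3 = 3 + Y + w)
(z(-7, -6)*(-12))*(25 + s) = ((3 - 6 - 7)*(-12))*(25 - 25) = -10*(-12)*0 = 120*0 = 0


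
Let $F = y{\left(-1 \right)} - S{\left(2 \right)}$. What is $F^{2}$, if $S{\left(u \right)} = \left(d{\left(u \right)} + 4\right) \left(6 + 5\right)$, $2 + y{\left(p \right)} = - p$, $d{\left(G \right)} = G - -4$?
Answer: $12321$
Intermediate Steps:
$d{\left(G \right)} = 4 + G$ ($d{\left(G \right)} = G + 4 = 4 + G$)
$y{\left(p \right)} = -2 - p$
$S{\left(u \right)} = 88 + 11 u$ ($S{\left(u \right)} = \left(\left(4 + u\right) + 4\right) \left(6 + 5\right) = \left(8 + u\right) 11 = 88 + 11 u$)
$F = -111$ ($F = \left(-2 - -1\right) - \left(88 + 11 \cdot 2\right) = \left(-2 + 1\right) - \left(88 + 22\right) = -1 - 110 = -111$)
$F^{2} = \left(-111\right)^{2} = 12321$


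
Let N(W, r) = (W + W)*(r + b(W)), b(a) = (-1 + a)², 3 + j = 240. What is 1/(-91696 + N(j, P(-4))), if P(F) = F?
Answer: 1/26306312 ≈ 3.8014e-8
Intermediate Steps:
j = 237 (j = -3 + 240 = 237)
N(W, r) = 2*W*(r + (-1 + W)²) (N(W, r) = (W + W)*(r + (-1 + W)²) = (2*W)*(r + (-1 + W)²) = 2*W*(r + (-1 + W)²))
1/(-91696 + N(j, P(-4))) = 1/(-91696 + 2*237*(-4 + (-1 + 237)²)) = 1/(-91696 + 2*237*(-4 + 236²)) = 1/(-91696 + 2*237*(-4 + 55696)) = 1/(-91696 + 2*237*55692) = 1/(-91696 + 26398008) = 1/26306312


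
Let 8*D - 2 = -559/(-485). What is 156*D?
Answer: 59631/970 ≈ 61.475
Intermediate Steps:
D = 1529/3880 (D = 1/4 + (-559/(-485))/8 = 1/4 + (-559*(-1/485))/8 = 1/4 + (1/8)*(559/485) = 1/4 + 559/3880 = 1529/3880 ≈ 0.39407)
156*D = 156*(1529/3880) = 59631/970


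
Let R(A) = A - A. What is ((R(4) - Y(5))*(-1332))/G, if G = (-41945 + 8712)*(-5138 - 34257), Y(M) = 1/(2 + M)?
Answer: 1332/9164498245 ≈ 1.4534e-7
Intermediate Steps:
R(A) = 0
G = 1309214035 (G = -33233*(-39395) = 1309214035)
((R(4) - Y(5))*(-1332))/G = ((0 - 1/(2 + 5))*(-1332))/1309214035 = ((0 - 1/7)*(-1332))*(1/1309214035) = -1/7*(-1332)*(1/1309214035) = (1332/7)*(1/1309214035) = 1332/9164498245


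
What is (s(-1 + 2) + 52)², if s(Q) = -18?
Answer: 1156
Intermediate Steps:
(s(-1 + 2) + 52)² = (-18 + 52)² = 34² = 1156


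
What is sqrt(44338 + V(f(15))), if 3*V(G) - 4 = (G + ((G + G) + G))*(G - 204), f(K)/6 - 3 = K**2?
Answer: sqrt(19507278)/3 ≈ 1472.2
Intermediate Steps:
f(K) = 18 + 6*K**2
V(G) = 4/3 + 4*G*(-204 + G)/3 (V(G) = 4/3 + ((G + ((G + G) + G))*(G - 204))/3 = 4/3 + ((G + (2*G + G))*(-204 + G))/3 = 4/3 + ((G + 3*G)*(-204 + G))/3 = 4/3 + ((4*G)*(-204 + G))/3 = 4/3 + (4*G*(-204 + G))/3 = 4/3 + 4*G*(-204 + G)/3)
sqrt(44338 + V(f(15))) = sqrt(44338 + (4/3 - 272*(18 + 6*15**2) + 4*(18 + 6*15**2)**2/3)) = sqrt(44338 + (4/3 - 272*(18 + 6*225) + 4*(18 + 6*225)**2/3)) = sqrt(44338 + (4/3 - 272*(18 + 1350) + 4*(18 + 1350)**2/3)) = sqrt(44338 + (4/3 - 272*1368 + (4/3)*1368**2)) = sqrt(44338 + (4/3 - 372096 + (4/3)*1871424)) = sqrt(44338 + (4/3 - 372096 + 2495232)) = sqrt(44338 + 6369412/3) = sqrt(6502426/3) = sqrt(19507278)/3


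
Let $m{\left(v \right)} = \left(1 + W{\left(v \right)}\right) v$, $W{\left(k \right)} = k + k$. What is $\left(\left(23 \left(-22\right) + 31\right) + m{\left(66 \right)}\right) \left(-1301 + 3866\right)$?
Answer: $21297195$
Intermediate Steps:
$W{\left(k \right)} = 2 k$
$m{\left(v \right)} = v \left(1 + 2 v\right)$ ($m{\left(v \right)} = \left(1 + 2 v\right) v = v \left(1 + 2 v\right)$)
$\left(\left(23 \left(-22\right) + 31\right) + m{\left(66 \right)}\right) \left(-1301 + 3866\right) = \left(\left(23 \left(-22\right) + 31\right) + 66 \left(1 + 2 \cdot 66\right)\right) \left(-1301 + 3866\right) = \left(\left(-506 + 31\right) + 66 \left(1 + 132\right)\right) 2565 = \left(-475 + 66 \cdot 133\right) 2565 = \left(-475 + 8778\right) 2565 = 8303 \cdot 2565 = 21297195$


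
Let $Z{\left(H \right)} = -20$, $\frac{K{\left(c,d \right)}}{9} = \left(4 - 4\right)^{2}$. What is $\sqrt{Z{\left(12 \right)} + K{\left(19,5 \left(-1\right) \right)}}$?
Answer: $2 i \sqrt{5} \approx 4.4721 i$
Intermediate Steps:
$K{\left(c,d \right)} = 0$ ($K{\left(c,d \right)} = 9 \left(4 - 4\right)^{2} = 9 \cdot 0^{2} = 9 \cdot 0 = 0$)
$\sqrt{Z{\left(12 \right)} + K{\left(19,5 \left(-1\right) \right)}} = \sqrt{-20 + 0} = \sqrt{-20} = 2 i \sqrt{5}$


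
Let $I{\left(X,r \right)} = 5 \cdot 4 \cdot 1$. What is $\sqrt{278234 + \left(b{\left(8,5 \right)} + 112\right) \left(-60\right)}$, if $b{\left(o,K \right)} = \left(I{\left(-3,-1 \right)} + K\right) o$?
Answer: $\sqrt{259514} \approx 509.43$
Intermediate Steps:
$I{\left(X,r \right)} = 20$ ($I{\left(X,r \right)} = 20 \cdot 1 = 20$)
$b{\left(o,K \right)} = o \left(20 + K\right)$ ($b{\left(o,K \right)} = \left(20 + K\right) o = o \left(20 + K\right)$)
$\sqrt{278234 + \left(b{\left(8,5 \right)} + 112\right) \left(-60\right)} = \sqrt{278234 + \left(8 \left(20 + 5\right) + 112\right) \left(-60\right)} = \sqrt{278234 + \left(8 \cdot 25 + 112\right) \left(-60\right)} = \sqrt{278234 + \left(200 + 112\right) \left(-60\right)} = \sqrt{278234 + 312 \left(-60\right)} = \sqrt{278234 - 18720} = \sqrt{259514}$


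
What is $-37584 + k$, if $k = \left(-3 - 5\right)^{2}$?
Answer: $-37520$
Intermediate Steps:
$k = 64$ ($k = \left(-8\right)^{2} = 64$)
$-37584 + k = -37584 + 64 = -37520$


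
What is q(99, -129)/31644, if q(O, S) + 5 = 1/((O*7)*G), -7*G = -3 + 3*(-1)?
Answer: -2969/18796536 ≈ -0.00015795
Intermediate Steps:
G = 6/7 (G = -(-3 + 3*(-1))/7 = -(-3 - 3)/7 = -1/7*(-6) = 6/7 ≈ 0.85714)
q(O, S) = -5 + 1/(6*O) (q(O, S) = -5 + 1/((O*7)*(6/7)) = -5 + 1/((7*O)*(6/7)) = -5 + 1/(6*O))
q(99, -129)/31644 = (-5 + (1/6)/99)/31644 = (-5 + (1/6)*(1/99))*(1/31644) = (-5 + 1/594)*(1/31644) = -2969/594*1/31644 = -2969/18796536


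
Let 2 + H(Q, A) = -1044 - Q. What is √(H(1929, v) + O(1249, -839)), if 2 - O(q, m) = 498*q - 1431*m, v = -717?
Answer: 4*I*√114099 ≈ 1351.1*I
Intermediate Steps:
H(Q, A) = -1046 - Q (H(Q, A) = -2 + (-1044 - Q) = -1046 - Q)
O(q, m) = 2 - 498*q + 1431*m (O(q, m) = 2 - (498*q - 1431*m) = 2 - (-1431*m + 498*q) = 2 + (-498*q + 1431*m) = 2 - 498*q + 1431*m)
√(H(1929, v) + O(1249, -839)) = √((-1046 - 1*1929) + (2 - 498*1249 + 1431*(-839))) = √((-1046 - 1929) + (2 - 622002 - 1200609)) = √(-2975 - 1822609) = √(-1825584) = 4*I*√114099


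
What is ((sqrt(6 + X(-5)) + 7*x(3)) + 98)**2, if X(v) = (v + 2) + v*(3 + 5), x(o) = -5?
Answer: (63 + I*sqrt(37))**2 ≈ 3932.0 + 766.43*I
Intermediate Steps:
X(v) = 2 + 9*v (X(v) = (2 + v) + v*8 = (2 + v) + 8*v = 2 + 9*v)
((sqrt(6 + X(-5)) + 7*x(3)) + 98)**2 = ((sqrt(6 + (2 + 9*(-5))) + 7*(-5)) + 98)**2 = ((sqrt(6 + (2 - 45)) - 35) + 98)**2 = ((sqrt(6 - 43) - 35) + 98)**2 = ((sqrt(-37) - 35) + 98)**2 = ((I*sqrt(37) - 35) + 98)**2 = ((-35 + I*sqrt(37)) + 98)**2 = (63 + I*sqrt(37))**2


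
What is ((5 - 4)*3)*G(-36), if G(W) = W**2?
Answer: 3888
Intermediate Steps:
((5 - 4)*3)*G(-36) = ((5 - 4)*3)*(-36)**2 = (1*3)*1296 = 3*1296 = 3888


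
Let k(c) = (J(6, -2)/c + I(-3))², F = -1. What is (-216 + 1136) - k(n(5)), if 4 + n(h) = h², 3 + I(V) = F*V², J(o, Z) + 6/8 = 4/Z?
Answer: 5453159/7056 ≈ 772.84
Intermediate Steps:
J(o, Z) = -¾ + 4/Z
I(V) = -3 - V²
n(h) = -4 + h²
k(c) = (-12 - 11/(4*c))² (k(c) = ((-¾ + 4/(-2))/c + (-3 - 1*(-3)²))² = ((-¾ + 4*(-½))/c + (-3 - 1*9))² = ((-¾ - 2)/c + (-3 - 9))² = (-11/(4*c) - 12)² = (-12 - 11/(4*c))²)
(-216 + 1136) - k(n(5)) = (-216 + 1136) - (11 + 48*(-4 + 5²))²/(16*(-4 + 5²)²) = 920 - (11 + 48*(-4 + 25))²/(16*(-4 + 25)²) = 920 - (11 + 48*21)²/(16*21²) = 920 - (11 + 1008)²/(16*441) = 920 - 1019²/(16*441) = 920 - 1038361/(16*441) = 920 - 1*1038361/7056 = 920 - 1038361/7056 = 5453159/7056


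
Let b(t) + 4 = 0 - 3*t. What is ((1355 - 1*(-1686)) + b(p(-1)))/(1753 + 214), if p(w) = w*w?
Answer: 3034/1967 ≈ 1.5424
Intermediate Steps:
p(w) = w²
b(t) = -4 - 3*t (b(t) = -4 + (0 - 3*t) = -4 - 3*t)
((1355 - 1*(-1686)) + b(p(-1)))/(1753 + 214) = ((1355 - 1*(-1686)) + (-4 - 3*(-1)²))/(1753 + 214) = ((1355 + 1686) + (-4 - 3*1))/1967 = (3041 + (-4 - 3))*(1/1967) = (3041 - 7)*(1/1967) = 3034*(1/1967) = 3034/1967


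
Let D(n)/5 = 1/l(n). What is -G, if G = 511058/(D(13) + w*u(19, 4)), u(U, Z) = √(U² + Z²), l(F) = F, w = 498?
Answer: 33218770/15801078827 - 43011663396*√377/15801078827 ≈ -52.851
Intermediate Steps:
D(n) = 5/n
G = 511058/(5/13 + 498*√377) (G = 511058/(5/13 + 498*√(19² + 4²)) = 511058/(5*(1/13) + 498*√(361 + 16)) = 511058/(5/13 + 498*√377) ≈ 52.851)
-G = -(-33218770/15801078827 + 43011663396*√377/15801078827) = 33218770/15801078827 - 43011663396*√377/15801078827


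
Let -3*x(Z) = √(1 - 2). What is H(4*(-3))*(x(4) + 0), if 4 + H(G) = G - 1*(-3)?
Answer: 13*I/3 ≈ 4.3333*I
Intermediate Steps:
x(Z) = -I/3 (x(Z) = -√(1 - 2)/3 = -I/3)
H(G) = -1 + G (H(G) = -4 + (G - 1*(-3)) = -4 + (G + 3) = -4 + (3 + G) = -1 + G)
H(4*(-3))*(x(4) + 0) = (-1 + 4*(-3))*(-I/3 + 0) = (-1 - 12)*(-I/3) = -(-13)*I/3 = 13*I/3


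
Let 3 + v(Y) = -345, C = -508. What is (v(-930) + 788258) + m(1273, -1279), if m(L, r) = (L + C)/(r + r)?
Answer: 2015473015/2558 ≈ 7.8791e+5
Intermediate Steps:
v(Y) = -348 (v(Y) = -3 - 345 = -348)
m(L, r) = (-508 + L)/(2*r) (m(L, r) = (L - 508)/(r + r) = (-508 + L)/((2*r)) = (-508 + L)*(1/(2*r)) = (-508 + L)/(2*r))
(v(-930) + 788258) + m(1273, -1279) = (-348 + 788258) + (½)*(-508 + 1273)/(-1279) = 787910 + (½)*(-1/1279)*765 = 787910 - 765/2558 = 2015473015/2558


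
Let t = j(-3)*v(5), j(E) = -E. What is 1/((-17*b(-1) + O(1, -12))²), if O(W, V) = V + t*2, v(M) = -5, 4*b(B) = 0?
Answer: 1/1764 ≈ 0.00056689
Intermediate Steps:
b(B) = 0 (b(B) = (¼)*0 = 0)
t = -15 (t = -1*(-3)*(-5) = 3*(-5) = -15)
O(W, V) = -30 + V (O(W, V) = V - 15*2 = V - 30 = -30 + V)
1/((-17*b(-1) + O(1, -12))²) = 1/((-17*0 + (-30 - 12))²) = 1/((0 - 42)²) = 1/((-42)²) = 1/1764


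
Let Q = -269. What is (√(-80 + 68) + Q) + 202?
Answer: -67 + 2*I*√3 ≈ -67.0 + 3.4641*I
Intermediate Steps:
(√(-80 + 68) + Q) + 202 = (√(-80 + 68) - 269) + 202 = (√(-12) - 269) + 202 = (2*I*√3 - 269) + 202 = (-269 + 2*I*√3) + 202 = -67 + 2*I*√3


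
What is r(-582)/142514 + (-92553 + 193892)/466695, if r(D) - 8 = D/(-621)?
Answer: 166133567704/764871569145 ≈ 0.21720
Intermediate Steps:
r(D) = 8 - D/621 (r(D) = 8 + D/(-621) = 8 + D*(-1/621) = 8 - D/621)
r(-582)/142514 + (-92553 + 193892)/466695 = (8 - 1/621*(-582))/142514 + (-92553 + 193892)/466695 = (8 + 194/207)*(1/142514) + 101339*(1/466695) = (1850/207)*(1/142514) + 101339/466695 = 925/14750199 + 101339/466695 = 166133567704/764871569145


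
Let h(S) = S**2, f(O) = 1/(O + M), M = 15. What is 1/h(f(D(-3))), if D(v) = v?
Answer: 144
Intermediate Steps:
f(O) = 1/(15 + O) (f(O) = 1/(O + 15) = 1/(15 + O))
1/h(f(D(-3))) = 1/((1/(15 - 3))**2) = 1/((1/12)**2) = 1/(1/144) = 144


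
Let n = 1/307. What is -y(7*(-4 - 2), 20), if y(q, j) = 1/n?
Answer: -307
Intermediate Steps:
n = 1/307 ≈ 0.0032573
y(q, j) = 307 (y(q, j) = 1/(1/307) = 307)
-y(7*(-4 - 2), 20) = -1*307 = -307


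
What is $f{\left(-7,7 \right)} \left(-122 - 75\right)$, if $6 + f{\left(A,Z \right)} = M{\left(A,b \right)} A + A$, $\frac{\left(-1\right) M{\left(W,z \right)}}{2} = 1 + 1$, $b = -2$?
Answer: $-2955$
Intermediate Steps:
$M{\left(W,z \right)} = -4$ ($M{\left(W,z \right)} = - 2 \left(1 + 1\right) = \left(-2\right) 2 = -4$)
$f{\left(A,Z \right)} = -6 - 3 A$ ($f{\left(A,Z \right)} = -6 + \left(- 4 A + A\right) = -6 - 3 A$)
$f{\left(-7,7 \right)} \left(-122 - 75\right) = \left(-6 - -21\right) \left(-122 - 75\right) = \left(-6 + 21\right) \left(-197\right) = 15 \left(-197\right) = -2955$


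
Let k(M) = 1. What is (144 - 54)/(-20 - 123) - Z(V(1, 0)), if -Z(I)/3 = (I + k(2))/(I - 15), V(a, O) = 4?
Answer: -285/143 ≈ -1.9930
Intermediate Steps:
Z(I) = -3*(1 + I)/(-15 + I) (Z(I) = -3*(I + 1)/(I - 15) = -3*(1 + I)/(-15 + I))
(144 - 54)/(-20 - 123) - Z(V(1, 0)) = (144 - 54)/(-20 - 123) - 3*(-1 - 1*4)/(-15 + 4) = 90/(-143) - 3*(-1 - 4)/(-11) = 90*(-1/143) - 3*(-1)*(-5)/11 = -90/143 - 1*15/11 = -90/143 - 15/11 = -285/143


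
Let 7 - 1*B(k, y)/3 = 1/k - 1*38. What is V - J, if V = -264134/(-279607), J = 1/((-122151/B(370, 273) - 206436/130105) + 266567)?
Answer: 151995861709963968319/160900437855087708207 ≈ 0.94466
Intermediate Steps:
B(k, y) = 135 - 3/k (B(k, y) = 21 - 3*(1/k - 1*38) = 21 - 3*(1/k - 38) = 21 - 3*(-38 + 1/k) = 21 + (114 - 3/k) = 135 - 3/k)
J = 2166118145/575452109049801 (J = 1/((-122151/(135 - 3/370) - 206436/130105) + 266567) = 1/((-122151/49947/370 - 206436/130105) + 266567) = 1/((-122151*370/49947 - 206436/130105) + 266567) = 1/((-15065290/16649 - 206436/130105) + 266567) = 1/(-1963506508414/2166118145 + 266567) = 1/(575452109049801/2166118145) = 2166118145/575452109049801 ≈ 3.7642e-6)
V = 264134/279607 (V = -264134*(-1/279607) = 264134/279607 ≈ 0.94466)
V - J = 264134/279607 - 1*2166118145/575452109049801 = 264134/279607 - 2166118145/575452109049801 = 151995861709963968319/160900437855087708207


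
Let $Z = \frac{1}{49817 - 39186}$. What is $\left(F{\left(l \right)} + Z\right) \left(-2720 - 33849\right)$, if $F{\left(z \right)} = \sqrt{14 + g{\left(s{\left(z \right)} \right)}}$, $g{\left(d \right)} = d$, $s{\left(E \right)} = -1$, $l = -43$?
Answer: $- \frac{36569}{10631} - 36569 \sqrt{13} \approx -1.3185 \cdot 10^{5}$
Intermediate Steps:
$Z = \frac{1}{10631} \approx 9.4065 \cdot 10^{-5}$
$F{\left(z \right)} = \sqrt{13}$ ($F{\left(z \right)} = \sqrt{14 - 1} = \sqrt{13}$)
$\left(F{\left(l \right)} + Z\right) \left(-2720 - 33849\right) = \left(\sqrt{13} + \frac{1}{10631}\right) \left(-2720 - 33849\right) = \left(\frac{1}{10631} + \sqrt{13}\right) \left(-36569\right) = - \frac{36569}{10631} - 36569 \sqrt{13}$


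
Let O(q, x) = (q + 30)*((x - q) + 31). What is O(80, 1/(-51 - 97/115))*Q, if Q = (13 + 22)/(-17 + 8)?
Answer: 51144275/2439 ≈ 20969.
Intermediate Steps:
O(q, x) = (30 + q)*(31 + x - q)
Q = -35/9 (Q = 35/(-9) = 35*(-⅑) = -35/9 ≈ -3.8889)
O(80, 1/(-51 - 97/115))*Q = (930 + 80 - 1*80² + 30/(-51 - 97/115) + 80/(-51 - 97/115))*(-35/9) = (930 + 80 - 1*6400 + 30/(-51 - 97*1/115) + 80/(-51 - 97*1/115))*(-35/9) = (930 + 80 - 6400 + 30/(-51 - 97/115) + 80/(-51 - 97/115))*(-35/9) = (930 + 80 - 6400 + 30/(-5962/115) + 80/(-5962/115))*(-35/9) = (930 + 80 - 6400 + 30*(-115/5962) + 80*(-115/5962))*(-35/9) = (930 + 80 - 6400 - 1725/2981 - 4600/2981)*(-35/9) = -1461265/271*(-35/9) = 51144275/2439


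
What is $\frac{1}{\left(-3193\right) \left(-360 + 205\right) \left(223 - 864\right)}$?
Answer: $- \frac{1}{317240515} \approx -3.1522 \cdot 10^{-9}$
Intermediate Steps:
$\frac{1}{\left(-3193\right) \left(-360 + 205\right) \left(223 - 864\right)} = \frac{1}{\left(-3193\right) \left(\left(-155\right) \left(-641\right)\right)} = \frac{1}{\left(-3193\right) 99355} = \frac{1}{-317240515} = - \frac{1}{317240515}$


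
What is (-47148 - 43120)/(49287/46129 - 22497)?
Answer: 2081986286/518857413 ≈ 4.0126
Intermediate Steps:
(-47148 - 43120)/(49287/46129 - 22497) = -90268/(49287*(1/46129) - 22497) = -90268/(49287/46129 - 22497) = -90268/(-1037714826/46129) = -90268*(-46129/1037714826) = 2081986286/518857413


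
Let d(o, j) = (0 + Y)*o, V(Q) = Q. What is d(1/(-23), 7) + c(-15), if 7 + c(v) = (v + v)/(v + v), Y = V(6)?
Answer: -144/23 ≈ -6.2609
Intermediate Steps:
Y = 6
d(o, j) = 6*o (d(o, j) = (0 + 6)*o = 6*o)
c(v) = -6 (c(v) = -7 + (v + v)/(v + v) = -7 + (2*v)/((2*v)) = -7 + (2*v)*(1/(2*v)) = -7 + 1 = -6)
d(1/(-23), 7) + c(-15) = 6/(-23) - 6 = 6*(-1/23) - 6 = -6/23 - 6 = -144/23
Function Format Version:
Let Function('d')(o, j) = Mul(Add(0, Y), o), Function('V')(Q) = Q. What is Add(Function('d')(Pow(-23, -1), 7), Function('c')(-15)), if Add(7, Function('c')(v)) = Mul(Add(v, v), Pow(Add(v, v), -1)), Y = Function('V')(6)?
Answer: Rational(-144, 23) ≈ -6.2609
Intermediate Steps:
Y = 6
Function('d')(o, j) = Mul(6, o) (Function('d')(o, j) = Mul(Add(0, 6), o) = Mul(6, o))
Function('c')(v) = -6 (Function('c')(v) = Add(-7, Mul(Add(v, v), Pow(Add(v, v), -1))) = Add(-7, Mul(Mul(2, v), Pow(Mul(2, v), -1))) = Add(-7, Mul(Mul(2, v), Mul(Rational(1, 2), Pow(v, -1)))) = Add(-7, 1) = -6)
Add(Function('d')(Pow(-23, -1), 7), Function('c')(-15)) = Add(Mul(6, Pow(-23, -1)), -6) = Add(Mul(6, Rational(-1, 23)), -6) = Add(Rational(-6, 23), -6) = Rational(-144, 23)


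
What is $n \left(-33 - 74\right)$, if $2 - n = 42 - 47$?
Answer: $-749$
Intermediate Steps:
$n = 7$ ($n = 2 - \left(42 - 47\right) = 2 - -5 = 2 + 5 = 7$)
$n \left(-33 - 74\right) = 7 \left(-33 - 74\right) = 7 \left(-107\right) = -749$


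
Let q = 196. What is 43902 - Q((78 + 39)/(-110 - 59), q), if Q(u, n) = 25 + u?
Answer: 570410/13 ≈ 43878.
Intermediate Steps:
43902 - Q((78 + 39)/(-110 - 59), q) = 43902 - (25 + (78 + 39)/(-110 - 59)) = 43902 - (25 + 117/(-169)) = 43902 - (25 + 117*(-1/169)) = 43902 - (25 - 9/13) = 43902 - 1*316/13 = 43902 - 316/13 = 570410/13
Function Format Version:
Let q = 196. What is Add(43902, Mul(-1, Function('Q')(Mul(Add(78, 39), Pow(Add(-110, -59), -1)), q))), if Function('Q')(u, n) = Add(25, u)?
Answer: Rational(570410, 13) ≈ 43878.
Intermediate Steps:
Add(43902, Mul(-1, Function('Q')(Mul(Add(78, 39), Pow(Add(-110, -59), -1)), q))) = Add(43902, Mul(-1, Add(25, Mul(Add(78, 39), Pow(Add(-110, -59), -1))))) = Add(43902, Mul(-1, Add(25, Mul(117, Pow(-169, -1))))) = Add(43902, Mul(-1, Add(25, Mul(117, Rational(-1, 169))))) = Add(43902, Mul(-1, Add(25, Rational(-9, 13)))) = Add(43902, Mul(-1, Rational(316, 13))) = Add(43902, Rational(-316, 13)) = Rational(570410, 13)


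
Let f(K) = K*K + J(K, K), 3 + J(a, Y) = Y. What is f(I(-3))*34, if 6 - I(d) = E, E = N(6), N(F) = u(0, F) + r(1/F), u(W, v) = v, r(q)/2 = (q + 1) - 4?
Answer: 10642/9 ≈ 1182.4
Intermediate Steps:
r(q) = -6 + 2*q (r(q) = 2*((q + 1) - 4) = 2*((1 + q) - 4) = 2*(-3 + q) = -6 + 2*q)
N(F) = -6 + F + 2/F (N(F) = F + (-6 + 2/F) = -6 + F + 2/F)
E = ⅓ (E = -6 + 6 + 2/6 = -6 + 6 + 2*(⅙) = -6 + 6 + ⅓ = ⅓ ≈ 0.33333)
I(d) = 17/3 (I(d) = 6 - 1*⅓ = 6 - ⅓ = 17/3)
J(a, Y) = -3 + Y
f(K) = -3 + K + K² (f(K) = K*K + (-3 + K) = K² + (-3 + K) = -3 + K + K²)
f(I(-3))*34 = (-3 + 17/3 + (17/3)²)*34 = (-3 + 17/3 + 289/9)*34 = (313/9)*34 = 10642/9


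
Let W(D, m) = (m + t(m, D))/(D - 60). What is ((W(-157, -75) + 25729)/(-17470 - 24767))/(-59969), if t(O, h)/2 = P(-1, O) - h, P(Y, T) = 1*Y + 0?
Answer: 5582956/549641611701 ≈ 1.0157e-5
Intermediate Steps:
P(Y, T) = Y (P(Y, T) = Y + 0 = Y)
t(O, h) = -2 - 2*h (t(O, h) = 2*(-1 - h) = -2 - 2*h)
W(D, m) = (-2 + m - 2*D)/(-60 + D) (W(D, m) = (m + (-2 - 2*D))/(D - 60) = (-2 + m - 2*D)/(-60 + D))
((W(-157, -75) + 25729)/(-17470 - 24767))/(-59969) = (((-2 - 75 - 2*(-157))/(-60 - 157) + 25729)/(-17470 - 24767))/(-59969) = (((-2 - 75 + 314)/(-217) + 25729)/(-42237))*(-1/59969) = ((-1/217*237 + 25729)*(-1/42237))*(-1/59969) = ((-237/217 + 25729)*(-1/42237))*(-1/59969) = ((5582956/217)*(-1/42237))*(-1/59969) = -5582956/9165429*(-1/59969) = 5582956/549641611701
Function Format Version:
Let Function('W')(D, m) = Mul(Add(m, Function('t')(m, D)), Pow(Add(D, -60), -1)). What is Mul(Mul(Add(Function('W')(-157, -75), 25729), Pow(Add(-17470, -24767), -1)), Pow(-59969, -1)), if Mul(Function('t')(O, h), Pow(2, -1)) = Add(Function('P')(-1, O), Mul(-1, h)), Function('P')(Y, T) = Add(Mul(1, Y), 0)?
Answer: Rational(5582956, 549641611701) ≈ 1.0157e-5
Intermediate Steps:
Function('P')(Y, T) = Y (Function('P')(Y, T) = Add(Y, 0) = Y)
Function('t')(O, h) = Add(-2, Mul(-2, h)) (Function('t')(O, h) = Mul(2, Add(-1, Mul(-1, h))) = Add(-2, Mul(-2, h)))
Function('W')(D, m) = Mul(Pow(Add(-60, D), -1), Add(-2, m, Mul(-2, D))) (Function('W')(D, m) = Mul(Add(m, Add(-2, Mul(-2, D))), Pow(Add(D, -60), -1)) = Mul(Add(-2, m, Mul(-2, D)), Pow(Add(-60, D), -1)) = Mul(Pow(Add(-60, D), -1), Add(-2, m, Mul(-2, D))))
Mul(Mul(Add(Function('W')(-157, -75), 25729), Pow(Add(-17470, -24767), -1)), Pow(-59969, -1)) = Mul(Mul(Add(Mul(Pow(Add(-60, -157), -1), Add(-2, -75, Mul(-2, -157))), 25729), Pow(Add(-17470, -24767), -1)), Pow(-59969, -1)) = Mul(Mul(Add(Mul(Pow(-217, -1), Add(-2, -75, 314)), 25729), Pow(-42237, -1)), Rational(-1, 59969)) = Mul(Mul(Add(Mul(Rational(-1, 217), 237), 25729), Rational(-1, 42237)), Rational(-1, 59969)) = Mul(Mul(Add(Rational(-237, 217), 25729), Rational(-1, 42237)), Rational(-1, 59969)) = Mul(Mul(Rational(5582956, 217), Rational(-1, 42237)), Rational(-1, 59969)) = Mul(Rational(-5582956, 9165429), Rational(-1, 59969)) = Rational(5582956, 549641611701)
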